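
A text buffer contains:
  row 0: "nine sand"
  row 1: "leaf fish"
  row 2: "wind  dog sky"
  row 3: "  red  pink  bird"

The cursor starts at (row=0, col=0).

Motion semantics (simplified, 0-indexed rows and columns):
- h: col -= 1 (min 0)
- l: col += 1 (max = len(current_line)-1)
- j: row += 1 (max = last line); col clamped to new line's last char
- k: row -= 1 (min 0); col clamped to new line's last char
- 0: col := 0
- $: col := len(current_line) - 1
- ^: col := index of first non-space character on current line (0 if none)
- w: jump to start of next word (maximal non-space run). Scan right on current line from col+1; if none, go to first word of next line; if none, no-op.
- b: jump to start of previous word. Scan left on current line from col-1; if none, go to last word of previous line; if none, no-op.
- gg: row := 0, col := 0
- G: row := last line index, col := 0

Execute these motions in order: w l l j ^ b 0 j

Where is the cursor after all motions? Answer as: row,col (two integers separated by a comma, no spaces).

Answer: 1,0

Derivation:
After 1 (w): row=0 col=5 char='s'
After 2 (l): row=0 col=6 char='a'
After 3 (l): row=0 col=7 char='n'
After 4 (j): row=1 col=7 char='s'
After 5 (^): row=1 col=0 char='l'
After 6 (b): row=0 col=5 char='s'
After 7 (0): row=0 col=0 char='n'
After 8 (j): row=1 col=0 char='l'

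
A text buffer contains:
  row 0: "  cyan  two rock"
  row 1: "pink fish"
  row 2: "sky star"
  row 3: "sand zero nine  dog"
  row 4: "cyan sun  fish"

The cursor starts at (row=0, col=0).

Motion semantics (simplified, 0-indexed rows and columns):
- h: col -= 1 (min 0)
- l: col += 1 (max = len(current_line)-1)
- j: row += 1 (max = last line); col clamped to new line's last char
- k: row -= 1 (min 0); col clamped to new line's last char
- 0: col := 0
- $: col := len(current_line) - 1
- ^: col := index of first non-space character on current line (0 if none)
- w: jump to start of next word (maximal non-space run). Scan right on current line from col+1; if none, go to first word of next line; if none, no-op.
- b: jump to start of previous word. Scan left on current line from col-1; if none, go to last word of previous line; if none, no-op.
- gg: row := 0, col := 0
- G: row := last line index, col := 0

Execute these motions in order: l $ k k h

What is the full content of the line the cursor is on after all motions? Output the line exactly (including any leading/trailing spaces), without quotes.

After 1 (l): row=0 col=1 char='_'
After 2 ($): row=0 col=15 char='k'
After 3 (k): row=0 col=15 char='k'
After 4 (k): row=0 col=15 char='k'
After 5 (h): row=0 col=14 char='c'

Answer:   cyan  two rock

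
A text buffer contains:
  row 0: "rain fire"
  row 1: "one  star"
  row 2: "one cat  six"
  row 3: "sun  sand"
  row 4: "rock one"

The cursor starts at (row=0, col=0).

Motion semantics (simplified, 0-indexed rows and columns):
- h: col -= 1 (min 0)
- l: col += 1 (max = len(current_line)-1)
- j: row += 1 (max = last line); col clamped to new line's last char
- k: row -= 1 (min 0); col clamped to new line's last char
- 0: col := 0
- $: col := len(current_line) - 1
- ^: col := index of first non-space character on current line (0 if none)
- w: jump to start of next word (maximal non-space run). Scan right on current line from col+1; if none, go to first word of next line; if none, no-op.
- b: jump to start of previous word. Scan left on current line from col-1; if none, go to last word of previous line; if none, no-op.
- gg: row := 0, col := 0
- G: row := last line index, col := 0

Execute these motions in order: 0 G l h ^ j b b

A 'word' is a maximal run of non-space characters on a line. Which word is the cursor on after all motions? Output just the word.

After 1 (0): row=0 col=0 char='r'
After 2 (G): row=4 col=0 char='r'
After 3 (l): row=4 col=1 char='o'
After 4 (h): row=4 col=0 char='r'
After 5 (^): row=4 col=0 char='r'
After 6 (j): row=4 col=0 char='r'
After 7 (b): row=3 col=5 char='s'
After 8 (b): row=3 col=0 char='s'

Answer: sun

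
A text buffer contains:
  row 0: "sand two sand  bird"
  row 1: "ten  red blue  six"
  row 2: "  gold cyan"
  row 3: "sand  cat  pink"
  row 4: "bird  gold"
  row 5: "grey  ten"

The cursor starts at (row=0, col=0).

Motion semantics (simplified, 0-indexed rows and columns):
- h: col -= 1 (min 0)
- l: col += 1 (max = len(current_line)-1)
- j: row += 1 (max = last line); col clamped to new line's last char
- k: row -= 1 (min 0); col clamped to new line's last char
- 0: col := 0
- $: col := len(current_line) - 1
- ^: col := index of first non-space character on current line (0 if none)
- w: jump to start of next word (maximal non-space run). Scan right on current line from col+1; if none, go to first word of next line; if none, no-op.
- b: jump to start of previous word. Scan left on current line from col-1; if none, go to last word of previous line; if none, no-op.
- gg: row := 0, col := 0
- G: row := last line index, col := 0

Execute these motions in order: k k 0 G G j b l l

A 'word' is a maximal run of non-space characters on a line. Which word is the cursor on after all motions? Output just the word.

Answer: gold

Derivation:
After 1 (k): row=0 col=0 char='s'
After 2 (k): row=0 col=0 char='s'
After 3 (0): row=0 col=0 char='s'
After 4 (G): row=5 col=0 char='g'
After 5 (G): row=5 col=0 char='g'
After 6 (j): row=5 col=0 char='g'
After 7 (b): row=4 col=6 char='g'
After 8 (l): row=4 col=7 char='o'
After 9 (l): row=4 col=8 char='l'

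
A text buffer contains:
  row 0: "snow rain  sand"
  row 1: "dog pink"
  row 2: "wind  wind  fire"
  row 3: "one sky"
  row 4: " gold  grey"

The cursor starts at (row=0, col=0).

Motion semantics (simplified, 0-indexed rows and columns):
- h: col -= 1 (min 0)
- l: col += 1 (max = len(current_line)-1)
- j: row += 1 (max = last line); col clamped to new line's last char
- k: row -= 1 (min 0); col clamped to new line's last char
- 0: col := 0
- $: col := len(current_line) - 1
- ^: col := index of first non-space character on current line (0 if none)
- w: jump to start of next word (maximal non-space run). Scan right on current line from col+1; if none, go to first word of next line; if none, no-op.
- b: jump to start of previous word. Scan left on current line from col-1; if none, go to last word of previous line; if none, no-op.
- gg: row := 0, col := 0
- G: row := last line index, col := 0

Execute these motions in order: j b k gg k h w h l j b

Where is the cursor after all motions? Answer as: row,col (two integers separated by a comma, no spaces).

Answer: 1,4

Derivation:
After 1 (j): row=1 col=0 char='d'
After 2 (b): row=0 col=11 char='s'
After 3 (k): row=0 col=11 char='s'
After 4 (gg): row=0 col=0 char='s'
After 5 (k): row=0 col=0 char='s'
After 6 (h): row=0 col=0 char='s'
After 7 (w): row=0 col=5 char='r'
After 8 (h): row=0 col=4 char='_'
After 9 (l): row=0 col=5 char='r'
After 10 (j): row=1 col=5 char='i'
After 11 (b): row=1 col=4 char='p'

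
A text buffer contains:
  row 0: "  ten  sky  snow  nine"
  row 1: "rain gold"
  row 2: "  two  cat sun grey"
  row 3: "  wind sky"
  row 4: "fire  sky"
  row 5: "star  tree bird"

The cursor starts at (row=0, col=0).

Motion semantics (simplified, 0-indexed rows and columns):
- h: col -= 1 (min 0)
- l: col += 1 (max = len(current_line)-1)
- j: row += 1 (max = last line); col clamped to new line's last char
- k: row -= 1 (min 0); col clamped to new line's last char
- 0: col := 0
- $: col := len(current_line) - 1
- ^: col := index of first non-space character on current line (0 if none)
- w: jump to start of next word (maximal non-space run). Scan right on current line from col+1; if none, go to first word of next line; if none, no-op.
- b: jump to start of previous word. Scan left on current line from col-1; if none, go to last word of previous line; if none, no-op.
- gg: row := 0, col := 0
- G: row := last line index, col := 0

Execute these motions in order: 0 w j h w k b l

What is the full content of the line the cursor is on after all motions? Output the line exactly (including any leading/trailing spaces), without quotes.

After 1 (0): row=0 col=0 char='_'
After 2 (w): row=0 col=2 char='t'
After 3 (j): row=1 col=2 char='i'
After 4 (h): row=1 col=1 char='a'
After 5 (w): row=1 col=5 char='g'
After 6 (k): row=0 col=5 char='_'
After 7 (b): row=0 col=2 char='t'
After 8 (l): row=0 col=3 char='e'

Answer:   ten  sky  snow  nine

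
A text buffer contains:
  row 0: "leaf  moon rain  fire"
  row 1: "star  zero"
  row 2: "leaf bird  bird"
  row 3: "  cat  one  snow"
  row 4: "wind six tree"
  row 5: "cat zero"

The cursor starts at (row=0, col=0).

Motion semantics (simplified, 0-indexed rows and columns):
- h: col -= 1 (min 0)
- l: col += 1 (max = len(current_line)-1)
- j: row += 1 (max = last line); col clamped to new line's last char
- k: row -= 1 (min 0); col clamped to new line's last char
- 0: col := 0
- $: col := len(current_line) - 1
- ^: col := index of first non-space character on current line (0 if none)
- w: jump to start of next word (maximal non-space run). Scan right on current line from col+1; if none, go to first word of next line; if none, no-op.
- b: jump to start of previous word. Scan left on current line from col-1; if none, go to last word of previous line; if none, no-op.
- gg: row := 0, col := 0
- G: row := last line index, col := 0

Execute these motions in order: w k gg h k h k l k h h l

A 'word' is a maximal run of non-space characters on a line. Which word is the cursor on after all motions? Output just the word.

After 1 (w): row=0 col=6 char='m'
After 2 (k): row=0 col=6 char='m'
After 3 (gg): row=0 col=0 char='l'
After 4 (h): row=0 col=0 char='l'
After 5 (k): row=0 col=0 char='l'
After 6 (h): row=0 col=0 char='l'
After 7 (k): row=0 col=0 char='l'
After 8 (l): row=0 col=1 char='e'
After 9 (k): row=0 col=1 char='e'
After 10 (h): row=0 col=0 char='l'
After 11 (h): row=0 col=0 char='l'
After 12 (l): row=0 col=1 char='e'

Answer: leaf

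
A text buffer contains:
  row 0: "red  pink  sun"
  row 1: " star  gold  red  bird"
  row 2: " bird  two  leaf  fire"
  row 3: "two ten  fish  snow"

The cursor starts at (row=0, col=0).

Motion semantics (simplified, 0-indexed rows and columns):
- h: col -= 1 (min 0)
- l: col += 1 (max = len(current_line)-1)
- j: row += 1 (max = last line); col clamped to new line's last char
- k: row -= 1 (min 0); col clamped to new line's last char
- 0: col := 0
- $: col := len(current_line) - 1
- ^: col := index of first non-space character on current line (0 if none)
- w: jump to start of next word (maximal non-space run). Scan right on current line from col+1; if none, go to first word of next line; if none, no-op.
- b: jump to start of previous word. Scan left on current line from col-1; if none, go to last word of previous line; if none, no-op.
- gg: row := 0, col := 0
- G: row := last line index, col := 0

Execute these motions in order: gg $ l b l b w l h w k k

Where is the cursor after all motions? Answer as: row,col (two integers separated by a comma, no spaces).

Answer: 0,7

Derivation:
After 1 (gg): row=0 col=0 char='r'
After 2 ($): row=0 col=13 char='n'
After 3 (l): row=0 col=13 char='n'
After 4 (b): row=0 col=11 char='s'
After 5 (l): row=0 col=12 char='u'
After 6 (b): row=0 col=11 char='s'
After 7 (w): row=1 col=1 char='s'
After 8 (l): row=1 col=2 char='t'
After 9 (h): row=1 col=1 char='s'
After 10 (w): row=1 col=7 char='g'
After 11 (k): row=0 col=7 char='n'
After 12 (k): row=0 col=7 char='n'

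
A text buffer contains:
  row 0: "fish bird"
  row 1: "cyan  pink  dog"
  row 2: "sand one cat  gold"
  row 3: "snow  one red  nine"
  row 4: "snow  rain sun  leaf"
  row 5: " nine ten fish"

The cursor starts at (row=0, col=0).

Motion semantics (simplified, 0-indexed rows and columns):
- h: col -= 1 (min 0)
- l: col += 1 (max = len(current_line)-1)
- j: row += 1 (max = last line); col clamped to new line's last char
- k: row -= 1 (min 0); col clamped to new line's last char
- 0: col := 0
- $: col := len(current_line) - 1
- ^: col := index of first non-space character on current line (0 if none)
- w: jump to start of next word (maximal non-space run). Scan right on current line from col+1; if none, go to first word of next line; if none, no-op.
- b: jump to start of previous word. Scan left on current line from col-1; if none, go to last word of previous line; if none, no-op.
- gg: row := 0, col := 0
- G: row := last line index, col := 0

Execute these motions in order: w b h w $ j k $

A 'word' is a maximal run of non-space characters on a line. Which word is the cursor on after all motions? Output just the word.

Answer: bird

Derivation:
After 1 (w): row=0 col=5 char='b'
After 2 (b): row=0 col=0 char='f'
After 3 (h): row=0 col=0 char='f'
After 4 (w): row=0 col=5 char='b'
After 5 ($): row=0 col=8 char='d'
After 6 (j): row=1 col=8 char='n'
After 7 (k): row=0 col=8 char='d'
After 8 ($): row=0 col=8 char='d'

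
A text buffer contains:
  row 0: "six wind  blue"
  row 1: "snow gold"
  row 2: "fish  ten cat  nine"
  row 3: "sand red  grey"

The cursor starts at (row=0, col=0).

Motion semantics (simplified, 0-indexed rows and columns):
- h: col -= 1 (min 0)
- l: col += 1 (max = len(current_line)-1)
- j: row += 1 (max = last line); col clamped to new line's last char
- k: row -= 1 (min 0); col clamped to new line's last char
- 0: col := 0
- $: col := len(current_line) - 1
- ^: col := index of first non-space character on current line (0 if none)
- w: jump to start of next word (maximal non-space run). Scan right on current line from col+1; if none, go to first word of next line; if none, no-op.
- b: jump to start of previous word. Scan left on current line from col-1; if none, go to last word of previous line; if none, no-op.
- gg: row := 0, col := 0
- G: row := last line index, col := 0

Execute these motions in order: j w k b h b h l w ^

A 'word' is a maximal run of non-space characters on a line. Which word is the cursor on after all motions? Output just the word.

After 1 (j): row=1 col=0 char='s'
After 2 (w): row=1 col=5 char='g'
After 3 (k): row=0 col=5 char='i'
After 4 (b): row=0 col=4 char='w'
After 5 (h): row=0 col=3 char='_'
After 6 (b): row=0 col=0 char='s'
After 7 (h): row=0 col=0 char='s'
After 8 (l): row=0 col=1 char='i'
After 9 (w): row=0 col=4 char='w'
After 10 (^): row=0 col=0 char='s'

Answer: six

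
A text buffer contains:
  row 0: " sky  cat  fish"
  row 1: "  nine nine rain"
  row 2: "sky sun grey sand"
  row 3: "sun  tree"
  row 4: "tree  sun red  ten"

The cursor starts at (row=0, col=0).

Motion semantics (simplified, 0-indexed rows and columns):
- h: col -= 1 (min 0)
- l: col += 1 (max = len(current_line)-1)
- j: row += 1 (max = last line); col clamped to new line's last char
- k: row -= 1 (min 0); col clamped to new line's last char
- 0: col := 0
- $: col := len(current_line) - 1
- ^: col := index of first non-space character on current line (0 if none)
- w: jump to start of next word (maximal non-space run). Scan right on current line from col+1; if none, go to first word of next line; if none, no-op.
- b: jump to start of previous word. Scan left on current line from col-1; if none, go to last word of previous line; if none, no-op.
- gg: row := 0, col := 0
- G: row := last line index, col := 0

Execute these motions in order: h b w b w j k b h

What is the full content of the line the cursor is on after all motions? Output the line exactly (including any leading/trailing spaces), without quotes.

After 1 (h): row=0 col=0 char='_'
After 2 (b): row=0 col=0 char='_'
After 3 (w): row=0 col=1 char='s'
After 4 (b): row=0 col=1 char='s'
After 5 (w): row=0 col=6 char='c'
After 6 (j): row=1 col=6 char='_'
After 7 (k): row=0 col=6 char='c'
After 8 (b): row=0 col=1 char='s'
After 9 (h): row=0 col=0 char='_'

Answer:  sky  cat  fish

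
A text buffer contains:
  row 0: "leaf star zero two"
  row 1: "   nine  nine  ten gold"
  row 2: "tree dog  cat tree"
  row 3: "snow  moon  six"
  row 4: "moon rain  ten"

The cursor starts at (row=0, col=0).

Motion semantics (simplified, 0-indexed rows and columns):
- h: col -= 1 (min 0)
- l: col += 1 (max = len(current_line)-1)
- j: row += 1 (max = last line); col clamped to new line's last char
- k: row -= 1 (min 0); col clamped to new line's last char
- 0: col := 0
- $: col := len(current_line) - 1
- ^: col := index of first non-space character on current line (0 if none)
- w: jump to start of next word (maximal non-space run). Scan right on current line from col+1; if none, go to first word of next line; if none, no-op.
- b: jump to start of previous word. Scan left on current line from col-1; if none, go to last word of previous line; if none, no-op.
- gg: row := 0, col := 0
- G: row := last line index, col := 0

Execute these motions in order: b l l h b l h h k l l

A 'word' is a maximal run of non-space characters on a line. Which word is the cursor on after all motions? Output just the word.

Answer: leaf

Derivation:
After 1 (b): row=0 col=0 char='l'
After 2 (l): row=0 col=1 char='e'
After 3 (l): row=0 col=2 char='a'
After 4 (h): row=0 col=1 char='e'
After 5 (b): row=0 col=0 char='l'
After 6 (l): row=0 col=1 char='e'
After 7 (h): row=0 col=0 char='l'
After 8 (h): row=0 col=0 char='l'
After 9 (k): row=0 col=0 char='l'
After 10 (l): row=0 col=1 char='e'
After 11 (l): row=0 col=2 char='a'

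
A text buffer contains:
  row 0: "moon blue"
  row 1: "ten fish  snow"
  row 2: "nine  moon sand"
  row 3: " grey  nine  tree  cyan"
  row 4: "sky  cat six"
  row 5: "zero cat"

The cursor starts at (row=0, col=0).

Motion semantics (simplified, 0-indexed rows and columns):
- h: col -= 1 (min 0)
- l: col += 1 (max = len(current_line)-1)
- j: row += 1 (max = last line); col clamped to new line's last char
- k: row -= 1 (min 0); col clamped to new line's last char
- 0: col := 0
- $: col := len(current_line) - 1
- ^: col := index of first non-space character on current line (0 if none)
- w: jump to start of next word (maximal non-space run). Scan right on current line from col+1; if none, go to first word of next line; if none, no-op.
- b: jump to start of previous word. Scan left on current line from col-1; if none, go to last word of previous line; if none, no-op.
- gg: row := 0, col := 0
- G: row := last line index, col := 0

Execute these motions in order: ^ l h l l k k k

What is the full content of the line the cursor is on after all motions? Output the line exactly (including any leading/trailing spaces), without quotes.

After 1 (^): row=0 col=0 char='m'
After 2 (l): row=0 col=1 char='o'
After 3 (h): row=0 col=0 char='m'
After 4 (l): row=0 col=1 char='o'
After 5 (l): row=0 col=2 char='o'
After 6 (k): row=0 col=2 char='o'
After 7 (k): row=0 col=2 char='o'
After 8 (k): row=0 col=2 char='o'

Answer: moon blue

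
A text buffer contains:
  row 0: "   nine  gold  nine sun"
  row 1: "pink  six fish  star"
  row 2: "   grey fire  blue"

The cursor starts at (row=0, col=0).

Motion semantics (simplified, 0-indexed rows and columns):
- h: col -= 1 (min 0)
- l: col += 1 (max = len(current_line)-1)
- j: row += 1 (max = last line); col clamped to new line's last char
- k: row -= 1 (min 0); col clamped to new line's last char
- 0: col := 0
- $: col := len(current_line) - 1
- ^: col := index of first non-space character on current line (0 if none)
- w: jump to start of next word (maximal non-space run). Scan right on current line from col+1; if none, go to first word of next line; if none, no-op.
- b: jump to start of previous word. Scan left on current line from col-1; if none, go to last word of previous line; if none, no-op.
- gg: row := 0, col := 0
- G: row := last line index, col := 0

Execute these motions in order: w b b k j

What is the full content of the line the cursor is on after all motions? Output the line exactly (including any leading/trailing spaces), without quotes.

After 1 (w): row=0 col=3 char='n'
After 2 (b): row=0 col=3 char='n'
After 3 (b): row=0 col=3 char='n'
After 4 (k): row=0 col=3 char='n'
After 5 (j): row=1 col=3 char='k'

Answer: pink  six fish  star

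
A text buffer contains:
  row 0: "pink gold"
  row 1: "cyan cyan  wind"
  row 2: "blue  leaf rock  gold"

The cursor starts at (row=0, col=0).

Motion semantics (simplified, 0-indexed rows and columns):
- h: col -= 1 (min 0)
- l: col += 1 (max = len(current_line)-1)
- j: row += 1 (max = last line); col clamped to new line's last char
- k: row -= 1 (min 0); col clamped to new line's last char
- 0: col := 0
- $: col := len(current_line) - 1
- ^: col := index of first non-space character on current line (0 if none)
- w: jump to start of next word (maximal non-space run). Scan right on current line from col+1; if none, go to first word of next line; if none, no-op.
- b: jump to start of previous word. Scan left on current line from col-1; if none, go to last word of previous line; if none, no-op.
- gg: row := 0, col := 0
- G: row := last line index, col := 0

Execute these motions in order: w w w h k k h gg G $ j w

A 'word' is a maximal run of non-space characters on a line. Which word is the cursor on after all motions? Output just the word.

After 1 (w): row=0 col=5 char='g'
After 2 (w): row=1 col=0 char='c'
After 3 (w): row=1 col=5 char='c'
After 4 (h): row=1 col=4 char='_'
After 5 (k): row=0 col=4 char='_'
After 6 (k): row=0 col=4 char='_'
After 7 (h): row=0 col=3 char='k'
After 8 (gg): row=0 col=0 char='p'
After 9 (G): row=2 col=0 char='b'
After 10 ($): row=2 col=20 char='d'
After 11 (j): row=2 col=20 char='d'
After 12 (w): row=2 col=20 char='d'

Answer: gold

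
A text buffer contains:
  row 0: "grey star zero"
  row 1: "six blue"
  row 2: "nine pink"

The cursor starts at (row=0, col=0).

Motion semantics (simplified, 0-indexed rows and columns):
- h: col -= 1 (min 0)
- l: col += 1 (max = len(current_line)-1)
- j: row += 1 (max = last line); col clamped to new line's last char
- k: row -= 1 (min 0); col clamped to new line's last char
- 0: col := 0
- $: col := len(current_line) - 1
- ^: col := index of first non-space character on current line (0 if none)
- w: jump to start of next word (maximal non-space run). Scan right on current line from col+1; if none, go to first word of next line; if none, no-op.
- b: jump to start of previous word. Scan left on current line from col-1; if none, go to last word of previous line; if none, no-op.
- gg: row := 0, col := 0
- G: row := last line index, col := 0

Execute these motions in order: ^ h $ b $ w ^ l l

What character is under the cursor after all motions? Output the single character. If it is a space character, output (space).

Answer: x

Derivation:
After 1 (^): row=0 col=0 char='g'
After 2 (h): row=0 col=0 char='g'
After 3 ($): row=0 col=13 char='o'
After 4 (b): row=0 col=10 char='z'
After 5 ($): row=0 col=13 char='o'
After 6 (w): row=1 col=0 char='s'
After 7 (^): row=1 col=0 char='s'
After 8 (l): row=1 col=1 char='i'
After 9 (l): row=1 col=2 char='x'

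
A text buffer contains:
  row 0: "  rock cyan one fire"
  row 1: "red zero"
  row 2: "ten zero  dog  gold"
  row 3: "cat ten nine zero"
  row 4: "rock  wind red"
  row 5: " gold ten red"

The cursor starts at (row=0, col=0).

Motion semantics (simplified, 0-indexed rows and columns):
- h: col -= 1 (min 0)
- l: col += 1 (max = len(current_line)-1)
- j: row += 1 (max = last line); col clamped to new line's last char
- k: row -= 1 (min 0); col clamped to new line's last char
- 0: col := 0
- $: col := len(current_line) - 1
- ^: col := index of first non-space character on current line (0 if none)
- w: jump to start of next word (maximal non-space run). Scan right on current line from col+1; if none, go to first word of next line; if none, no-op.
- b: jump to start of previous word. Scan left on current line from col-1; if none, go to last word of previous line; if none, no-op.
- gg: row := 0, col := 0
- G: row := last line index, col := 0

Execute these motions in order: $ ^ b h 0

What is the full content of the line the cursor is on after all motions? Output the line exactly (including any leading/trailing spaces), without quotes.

Answer:   rock cyan one fire

Derivation:
After 1 ($): row=0 col=19 char='e'
After 2 (^): row=0 col=2 char='r'
After 3 (b): row=0 col=2 char='r'
After 4 (h): row=0 col=1 char='_'
After 5 (0): row=0 col=0 char='_'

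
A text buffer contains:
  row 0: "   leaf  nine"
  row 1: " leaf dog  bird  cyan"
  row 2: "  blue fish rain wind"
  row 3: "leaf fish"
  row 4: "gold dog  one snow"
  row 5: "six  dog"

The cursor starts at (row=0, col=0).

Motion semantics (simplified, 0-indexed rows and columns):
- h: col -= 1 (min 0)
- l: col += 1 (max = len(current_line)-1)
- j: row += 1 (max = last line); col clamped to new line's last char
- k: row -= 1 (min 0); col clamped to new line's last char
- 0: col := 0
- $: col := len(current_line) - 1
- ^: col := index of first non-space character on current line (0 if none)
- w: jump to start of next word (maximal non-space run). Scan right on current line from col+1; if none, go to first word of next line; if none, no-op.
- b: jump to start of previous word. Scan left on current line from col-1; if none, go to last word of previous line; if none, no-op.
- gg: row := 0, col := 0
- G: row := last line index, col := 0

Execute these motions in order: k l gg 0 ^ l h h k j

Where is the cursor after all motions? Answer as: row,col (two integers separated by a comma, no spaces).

After 1 (k): row=0 col=0 char='_'
After 2 (l): row=0 col=1 char='_'
After 3 (gg): row=0 col=0 char='_'
After 4 (0): row=0 col=0 char='_'
After 5 (^): row=0 col=3 char='l'
After 6 (l): row=0 col=4 char='e'
After 7 (h): row=0 col=3 char='l'
After 8 (h): row=0 col=2 char='_'
After 9 (k): row=0 col=2 char='_'
After 10 (j): row=1 col=2 char='e'

Answer: 1,2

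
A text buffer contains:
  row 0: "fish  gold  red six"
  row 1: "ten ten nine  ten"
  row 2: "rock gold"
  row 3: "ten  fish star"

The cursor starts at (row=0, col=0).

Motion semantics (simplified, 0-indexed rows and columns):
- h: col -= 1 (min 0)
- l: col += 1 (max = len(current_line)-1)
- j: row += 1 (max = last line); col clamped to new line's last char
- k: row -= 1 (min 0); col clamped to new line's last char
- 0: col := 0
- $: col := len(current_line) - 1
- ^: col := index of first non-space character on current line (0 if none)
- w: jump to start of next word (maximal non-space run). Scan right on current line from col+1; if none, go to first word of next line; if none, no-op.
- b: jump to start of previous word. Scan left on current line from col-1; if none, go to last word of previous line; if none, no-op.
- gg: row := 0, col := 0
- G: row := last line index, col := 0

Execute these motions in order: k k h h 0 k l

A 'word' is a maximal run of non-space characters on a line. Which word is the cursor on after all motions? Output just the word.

After 1 (k): row=0 col=0 char='f'
After 2 (k): row=0 col=0 char='f'
After 3 (h): row=0 col=0 char='f'
After 4 (h): row=0 col=0 char='f'
After 5 (0): row=0 col=0 char='f'
After 6 (k): row=0 col=0 char='f'
After 7 (l): row=0 col=1 char='i'

Answer: fish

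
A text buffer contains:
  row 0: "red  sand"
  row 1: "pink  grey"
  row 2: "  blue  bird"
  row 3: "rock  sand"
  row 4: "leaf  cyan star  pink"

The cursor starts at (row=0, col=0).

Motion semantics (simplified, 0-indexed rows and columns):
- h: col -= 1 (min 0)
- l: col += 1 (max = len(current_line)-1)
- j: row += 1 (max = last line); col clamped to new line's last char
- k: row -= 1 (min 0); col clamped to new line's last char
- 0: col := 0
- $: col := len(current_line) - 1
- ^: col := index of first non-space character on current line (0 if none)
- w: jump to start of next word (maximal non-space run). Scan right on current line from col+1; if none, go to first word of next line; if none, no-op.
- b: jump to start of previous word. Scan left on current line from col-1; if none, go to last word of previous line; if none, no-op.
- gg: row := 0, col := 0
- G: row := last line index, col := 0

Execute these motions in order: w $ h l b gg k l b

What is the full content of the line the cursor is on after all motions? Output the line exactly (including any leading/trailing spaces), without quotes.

Answer: red  sand

Derivation:
After 1 (w): row=0 col=5 char='s'
After 2 ($): row=0 col=8 char='d'
After 3 (h): row=0 col=7 char='n'
After 4 (l): row=0 col=8 char='d'
After 5 (b): row=0 col=5 char='s'
After 6 (gg): row=0 col=0 char='r'
After 7 (k): row=0 col=0 char='r'
After 8 (l): row=0 col=1 char='e'
After 9 (b): row=0 col=0 char='r'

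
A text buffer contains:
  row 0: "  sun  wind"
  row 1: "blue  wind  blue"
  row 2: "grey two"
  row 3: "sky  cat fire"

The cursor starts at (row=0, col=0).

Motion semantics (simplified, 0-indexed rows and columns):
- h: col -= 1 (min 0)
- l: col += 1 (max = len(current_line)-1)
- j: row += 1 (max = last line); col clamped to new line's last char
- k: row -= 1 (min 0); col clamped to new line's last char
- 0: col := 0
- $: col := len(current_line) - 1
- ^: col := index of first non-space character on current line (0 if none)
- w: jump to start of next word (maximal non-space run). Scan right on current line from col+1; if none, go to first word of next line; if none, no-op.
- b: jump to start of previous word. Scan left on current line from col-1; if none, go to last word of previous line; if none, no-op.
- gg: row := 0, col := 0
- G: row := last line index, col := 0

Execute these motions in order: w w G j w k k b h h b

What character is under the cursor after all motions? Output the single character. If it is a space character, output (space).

Answer: w

Derivation:
After 1 (w): row=0 col=2 char='s'
After 2 (w): row=0 col=7 char='w'
After 3 (G): row=3 col=0 char='s'
After 4 (j): row=3 col=0 char='s'
After 5 (w): row=3 col=5 char='c'
After 6 (k): row=2 col=5 char='t'
After 7 (k): row=1 col=5 char='_'
After 8 (b): row=1 col=0 char='b'
After 9 (h): row=1 col=0 char='b'
After 10 (h): row=1 col=0 char='b'
After 11 (b): row=0 col=7 char='w'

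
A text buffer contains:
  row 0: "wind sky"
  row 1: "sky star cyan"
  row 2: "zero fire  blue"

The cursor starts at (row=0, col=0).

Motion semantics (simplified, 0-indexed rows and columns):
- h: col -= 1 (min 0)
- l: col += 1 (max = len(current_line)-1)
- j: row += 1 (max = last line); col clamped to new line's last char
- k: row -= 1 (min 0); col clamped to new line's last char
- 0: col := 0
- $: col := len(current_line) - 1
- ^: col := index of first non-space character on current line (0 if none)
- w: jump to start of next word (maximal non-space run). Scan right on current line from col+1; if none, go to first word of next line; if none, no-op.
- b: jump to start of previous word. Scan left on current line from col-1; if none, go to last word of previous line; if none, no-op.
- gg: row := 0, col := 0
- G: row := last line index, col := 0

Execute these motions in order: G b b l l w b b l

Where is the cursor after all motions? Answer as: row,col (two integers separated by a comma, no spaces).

After 1 (G): row=2 col=0 char='z'
After 2 (b): row=1 col=9 char='c'
After 3 (b): row=1 col=4 char='s'
After 4 (l): row=1 col=5 char='t'
After 5 (l): row=1 col=6 char='a'
After 6 (w): row=1 col=9 char='c'
After 7 (b): row=1 col=4 char='s'
After 8 (b): row=1 col=0 char='s'
After 9 (l): row=1 col=1 char='k'

Answer: 1,1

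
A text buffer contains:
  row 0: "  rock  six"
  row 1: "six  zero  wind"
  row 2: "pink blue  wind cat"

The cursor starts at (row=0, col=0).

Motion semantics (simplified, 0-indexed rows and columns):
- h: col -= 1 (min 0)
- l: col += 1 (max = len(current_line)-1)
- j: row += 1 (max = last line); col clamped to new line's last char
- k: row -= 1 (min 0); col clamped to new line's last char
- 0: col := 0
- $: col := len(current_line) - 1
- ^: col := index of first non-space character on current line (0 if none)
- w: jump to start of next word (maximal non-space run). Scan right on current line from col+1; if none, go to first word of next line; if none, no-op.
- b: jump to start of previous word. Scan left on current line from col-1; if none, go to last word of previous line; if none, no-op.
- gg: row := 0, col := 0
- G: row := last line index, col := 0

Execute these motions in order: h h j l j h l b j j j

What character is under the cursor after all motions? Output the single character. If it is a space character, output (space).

Answer: p

Derivation:
After 1 (h): row=0 col=0 char='_'
After 2 (h): row=0 col=0 char='_'
After 3 (j): row=1 col=0 char='s'
After 4 (l): row=1 col=1 char='i'
After 5 (j): row=2 col=1 char='i'
After 6 (h): row=2 col=0 char='p'
After 7 (l): row=2 col=1 char='i'
After 8 (b): row=2 col=0 char='p'
After 9 (j): row=2 col=0 char='p'
After 10 (j): row=2 col=0 char='p'
After 11 (j): row=2 col=0 char='p'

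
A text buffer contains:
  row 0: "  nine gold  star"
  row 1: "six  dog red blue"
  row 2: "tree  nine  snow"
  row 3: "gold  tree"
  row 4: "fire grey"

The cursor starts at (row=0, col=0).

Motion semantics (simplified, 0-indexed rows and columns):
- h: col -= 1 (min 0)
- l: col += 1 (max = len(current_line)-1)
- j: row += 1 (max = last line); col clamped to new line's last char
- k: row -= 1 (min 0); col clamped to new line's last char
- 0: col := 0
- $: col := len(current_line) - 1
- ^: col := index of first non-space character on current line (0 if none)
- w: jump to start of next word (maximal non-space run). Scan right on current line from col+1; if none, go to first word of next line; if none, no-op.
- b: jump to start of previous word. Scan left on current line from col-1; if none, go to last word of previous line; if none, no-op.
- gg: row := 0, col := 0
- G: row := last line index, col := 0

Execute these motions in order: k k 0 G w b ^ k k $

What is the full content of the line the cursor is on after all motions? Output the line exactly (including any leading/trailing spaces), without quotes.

After 1 (k): row=0 col=0 char='_'
After 2 (k): row=0 col=0 char='_'
After 3 (0): row=0 col=0 char='_'
After 4 (G): row=4 col=0 char='f'
After 5 (w): row=4 col=5 char='g'
After 6 (b): row=4 col=0 char='f'
After 7 (^): row=4 col=0 char='f'
After 8 (k): row=3 col=0 char='g'
After 9 (k): row=2 col=0 char='t'
After 10 ($): row=2 col=15 char='w'

Answer: tree  nine  snow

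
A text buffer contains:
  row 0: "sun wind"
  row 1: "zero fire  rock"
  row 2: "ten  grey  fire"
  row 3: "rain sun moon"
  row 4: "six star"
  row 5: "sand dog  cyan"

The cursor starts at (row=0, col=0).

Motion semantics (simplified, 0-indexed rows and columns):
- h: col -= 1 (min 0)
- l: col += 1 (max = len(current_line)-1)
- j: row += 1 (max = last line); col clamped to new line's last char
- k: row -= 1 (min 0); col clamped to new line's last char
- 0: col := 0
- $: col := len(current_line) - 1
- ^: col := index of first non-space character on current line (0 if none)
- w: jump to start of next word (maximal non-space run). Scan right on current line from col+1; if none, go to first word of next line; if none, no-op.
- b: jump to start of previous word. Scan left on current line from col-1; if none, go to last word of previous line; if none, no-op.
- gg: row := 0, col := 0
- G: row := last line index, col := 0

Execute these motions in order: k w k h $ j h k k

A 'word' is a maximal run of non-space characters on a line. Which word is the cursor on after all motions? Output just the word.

Answer: wind

Derivation:
After 1 (k): row=0 col=0 char='s'
After 2 (w): row=0 col=4 char='w'
After 3 (k): row=0 col=4 char='w'
After 4 (h): row=0 col=3 char='_'
After 5 ($): row=0 col=7 char='d'
After 6 (j): row=1 col=7 char='r'
After 7 (h): row=1 col=6 char='i'
After 8 (k): row=0 col=6 char='n'
After 9 (k): row=0 col=6 char='n'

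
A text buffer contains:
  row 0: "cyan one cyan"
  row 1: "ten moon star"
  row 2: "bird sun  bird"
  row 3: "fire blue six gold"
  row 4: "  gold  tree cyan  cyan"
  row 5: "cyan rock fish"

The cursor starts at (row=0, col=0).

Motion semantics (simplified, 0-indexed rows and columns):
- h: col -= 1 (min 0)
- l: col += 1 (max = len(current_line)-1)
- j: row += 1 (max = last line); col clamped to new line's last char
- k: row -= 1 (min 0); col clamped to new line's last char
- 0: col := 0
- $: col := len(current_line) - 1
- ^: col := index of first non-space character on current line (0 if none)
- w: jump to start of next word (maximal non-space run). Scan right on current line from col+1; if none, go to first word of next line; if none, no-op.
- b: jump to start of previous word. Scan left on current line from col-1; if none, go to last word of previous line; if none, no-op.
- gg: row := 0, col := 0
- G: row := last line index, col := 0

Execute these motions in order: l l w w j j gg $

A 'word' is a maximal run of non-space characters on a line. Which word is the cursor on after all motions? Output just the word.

After 1 (l): row=0 col=1 char='y'
After 2 (l): row=0 col=2 char='a'
After 3 (w): row=0 col=5 char='o'
After 4 (w): row=0 col=9 char='c'
After 5 (j): row=1 col=9 char='s'
After 6 (j): row=2 col=9 char='_'
After 7 (gg): row=0 col=0 char='c'
After 8 ($): row=0 col=12 char='n'

Answer: cyan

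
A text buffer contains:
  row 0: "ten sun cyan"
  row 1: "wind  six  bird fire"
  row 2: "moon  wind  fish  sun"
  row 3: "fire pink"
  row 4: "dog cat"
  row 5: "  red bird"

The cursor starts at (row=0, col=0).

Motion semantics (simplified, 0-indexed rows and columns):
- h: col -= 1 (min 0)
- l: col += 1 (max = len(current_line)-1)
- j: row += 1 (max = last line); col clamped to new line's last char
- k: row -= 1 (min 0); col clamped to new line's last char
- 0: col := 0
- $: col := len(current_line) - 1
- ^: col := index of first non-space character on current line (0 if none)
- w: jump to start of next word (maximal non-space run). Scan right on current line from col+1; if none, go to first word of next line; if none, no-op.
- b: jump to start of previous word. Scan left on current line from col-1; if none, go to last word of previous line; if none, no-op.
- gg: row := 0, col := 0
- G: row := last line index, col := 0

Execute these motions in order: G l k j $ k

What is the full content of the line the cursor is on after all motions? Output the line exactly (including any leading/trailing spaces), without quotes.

After 1 (G): row=5 col=0 char='_'
After 2 (l): row=5 col=1 char='_'
After 3 (k): row=4 col=1 char='o'
After 4 (j): row=5 col=1 char='_'
After 5 ($): row=5 col=9 char='d'
After 6 (k): row=4 col=6 char='t'

Answer: dog cat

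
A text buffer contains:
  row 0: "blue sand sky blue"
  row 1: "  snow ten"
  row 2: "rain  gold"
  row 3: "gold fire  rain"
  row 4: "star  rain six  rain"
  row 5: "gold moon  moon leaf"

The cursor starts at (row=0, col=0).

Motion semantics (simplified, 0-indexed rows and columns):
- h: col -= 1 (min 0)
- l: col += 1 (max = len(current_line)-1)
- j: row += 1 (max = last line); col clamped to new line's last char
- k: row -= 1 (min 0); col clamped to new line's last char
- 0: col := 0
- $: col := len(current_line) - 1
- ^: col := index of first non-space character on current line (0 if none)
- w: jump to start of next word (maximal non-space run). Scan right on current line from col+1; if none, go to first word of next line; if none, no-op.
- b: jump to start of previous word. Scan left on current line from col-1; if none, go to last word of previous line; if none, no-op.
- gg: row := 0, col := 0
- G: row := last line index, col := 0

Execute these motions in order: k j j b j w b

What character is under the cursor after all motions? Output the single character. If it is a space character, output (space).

Answer: g

Derivation:
After 1 (k): row=0 col=0 char='b'
After 2 (j): row=1 col=0 char='_'
After 3 (j): row=2 col=0 char='r'
After 4 (b): row=1 col=7 char='t'
After 5 (j): row=2 col=7 char='o'
After 6 (w): row=3 col=0 char='g'
After 7 (b): row=2 col=6 char='g'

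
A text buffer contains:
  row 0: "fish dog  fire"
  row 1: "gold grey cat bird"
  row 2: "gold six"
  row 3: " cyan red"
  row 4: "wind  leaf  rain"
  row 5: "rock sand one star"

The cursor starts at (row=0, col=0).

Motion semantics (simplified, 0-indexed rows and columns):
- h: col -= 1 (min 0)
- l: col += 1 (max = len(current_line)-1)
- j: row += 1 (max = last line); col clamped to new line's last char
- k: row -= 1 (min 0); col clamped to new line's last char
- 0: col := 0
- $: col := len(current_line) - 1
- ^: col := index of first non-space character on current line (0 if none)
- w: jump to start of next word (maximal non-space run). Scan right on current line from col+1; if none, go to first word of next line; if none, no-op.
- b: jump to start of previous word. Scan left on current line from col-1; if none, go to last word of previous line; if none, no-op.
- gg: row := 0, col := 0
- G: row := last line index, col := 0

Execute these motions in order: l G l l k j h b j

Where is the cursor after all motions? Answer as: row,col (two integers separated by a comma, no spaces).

Answer: 5,0

Derivation:
After 1 (l): row=0 col=1 char='i'
After 2 (G): row=5 col=0 char='r'
After 3 (l): row=5 col=1 char='o'
After 4 (l): row=5 col=2 char='c'
After 5 (k): row=4 col=2 char='n'
After 6 (j): row=5 col=2 char='c'
After 7 (h): row=5 col=1 char='o'
After 8 (b): row=5 col=0 char='r'
After 9 (j): row=5 col=0 char='r'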